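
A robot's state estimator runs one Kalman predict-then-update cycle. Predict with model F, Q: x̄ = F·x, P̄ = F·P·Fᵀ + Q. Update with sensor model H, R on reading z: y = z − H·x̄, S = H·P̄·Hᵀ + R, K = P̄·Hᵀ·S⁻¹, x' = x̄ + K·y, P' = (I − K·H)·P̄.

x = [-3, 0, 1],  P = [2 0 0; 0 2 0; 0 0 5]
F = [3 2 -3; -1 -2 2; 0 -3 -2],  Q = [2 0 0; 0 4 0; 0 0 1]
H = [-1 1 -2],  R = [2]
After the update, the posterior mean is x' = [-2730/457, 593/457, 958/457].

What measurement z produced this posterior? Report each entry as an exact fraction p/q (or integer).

x̄ = F·x = [-12, 5, -2]
P̄ = F·P·Fᵀ + Q = [73 -44 18; -44 34 -8; 18 -8 39]
S = H·P̄·Hᵀ + R = [457]
K = P̄·Hᵀ·S⁻¹ = [-153/457; 94/457; -104/457]
x' − x̄ = [2754/457, -1692/457, 1872/457] = K·y
y = (KᵀK)⁻¹·Kᵀ·(x' − x̄) = [-18]
z = y + H·x̄ = [-18] + [21] = [3]

z = [3]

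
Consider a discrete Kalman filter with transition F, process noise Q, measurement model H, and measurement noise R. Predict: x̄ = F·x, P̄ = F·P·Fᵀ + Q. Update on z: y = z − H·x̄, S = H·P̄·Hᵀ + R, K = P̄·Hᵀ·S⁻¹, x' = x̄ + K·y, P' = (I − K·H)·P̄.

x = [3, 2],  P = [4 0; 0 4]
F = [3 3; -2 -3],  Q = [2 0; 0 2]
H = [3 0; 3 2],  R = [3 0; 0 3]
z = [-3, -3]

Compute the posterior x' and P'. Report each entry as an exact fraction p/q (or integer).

x̄ = F·x = [15, -12]
P̄ = F·P·Fᵀ + Q = [74 -60; -60 54]
y = z − H·x̄ = [-48, -24]
S = H·P̄·Hᵀ + R = [669 306; 306 165]
K = P̄·Hᵀ·S⁻¹ = [602/1861 34/1861; -852/1861 768/1861]
x' = x̄ + K·y = [-1797/1861, 132/1861]
P' = (I − K·H)·P̄ = [602/1861 -852/1861; -852/1861 2430/1861]

x' = [-1797/1861, 132/1861]
P' = [602/1861 -852/1861; -852/1861 2430/1861]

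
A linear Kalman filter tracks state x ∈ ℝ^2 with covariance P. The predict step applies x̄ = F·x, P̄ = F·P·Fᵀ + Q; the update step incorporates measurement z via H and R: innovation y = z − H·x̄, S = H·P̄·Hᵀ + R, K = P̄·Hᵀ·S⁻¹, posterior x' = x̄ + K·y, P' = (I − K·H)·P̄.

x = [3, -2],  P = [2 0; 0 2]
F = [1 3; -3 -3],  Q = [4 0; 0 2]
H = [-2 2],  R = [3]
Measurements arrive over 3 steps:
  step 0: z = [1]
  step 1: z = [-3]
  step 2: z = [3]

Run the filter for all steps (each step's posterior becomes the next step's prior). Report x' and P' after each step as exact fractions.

step 0: x̄ = F·x = [-3, -3]
step 0: P̄ = F·P·Fᵀ + Q = [24 -24; -24 38]
step 0: y = z − H·x̄ = [1]
step 0: S = H·P̄·Hᵀ + R = [443]
step 0: K = P̄·Hᵀ·S⁻¹ = [-96/443; 124/443]
step 0: x' = x̄ + K·y = [-1425/443, -1205/443]
step 0: P' = (I − K·H)·P̄ = [1416/443 1272/443; 1272/443 1458/443]
step 1: x̄ = F·x = [-5040/443, 7890/443]
step 1: P̄ = F·P·Fᵀ + Q = [23942/443 -32634/443; -32634/443 49648/443]
step 1: y = z − H·x̄ = [-27189/443]
step 1: S = H·P̄·Hᵀ + R = [556761/443]
step 1: K = P̄·Hᵀ·S⁻¹ = [-113152/556761; 164564/556761]
step 1: x' = x̄ + K·y = [203472/185587, -61314/185587]
step 1: P' = (I − K·H)·P̄ = [1188706/556761 1018978/556761; 1018978/556761 1265824/556761]
step 2: x̄ = F·x = [19530/185587, -426474/185587]
step 2: P̄ = F·P·Fᵀ + Q = [20922034/556761 -9062090/185587; -9062090/185587 13848632/185587]
step 2: y = z − H·x̄ = [1448769/185587]
step 2: S = H·P̄·Hᵀ + R = [469032163/556761]
step 2: K = P̄·Hᵀ·S⁻¹ = [-96216608/469032163; 137464332/469032163]
step 2: x' = x̄ + K·y = [-701748726/469032163, -4719942/469032163]
step 2: P' = (I − K·H)·P̄ = [997683398/469032163 853358486/469032163; 853358486/469032163 1059554984/469032163]

step 0: x' = [-1425/443, -1205/443], P' = [1416/443 1272/443; 1272/443 1458/443]
step 1: x' = [203472/185587, -61314/185587], P' = [1188706/556761 1018978/556761; 1018978/556761 1265824/556761]
step 2: x' = [-701748726/469032163, -4719942/469032163], P' = [997683398/469032163 853358486/469032163; 853358486/469032163 1059554984/469032163]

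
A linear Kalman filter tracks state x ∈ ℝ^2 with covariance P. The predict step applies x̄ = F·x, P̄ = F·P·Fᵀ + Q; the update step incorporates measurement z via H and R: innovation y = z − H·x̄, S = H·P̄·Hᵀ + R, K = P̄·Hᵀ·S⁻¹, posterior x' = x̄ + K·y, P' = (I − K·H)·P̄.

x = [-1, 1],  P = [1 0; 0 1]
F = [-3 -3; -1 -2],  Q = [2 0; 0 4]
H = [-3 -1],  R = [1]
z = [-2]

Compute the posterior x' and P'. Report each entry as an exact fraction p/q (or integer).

x' = [207/244, -34/61]
P' = [119/244 -72/61; -72/61 225/61]

x̄ = F·x = [0, -1]
P̄ = F·P·Fᵀ + Q = [20 9; 9 9]
y = z − H·x̄ = [-3]
S = H·P̄·Hᵀ + R = [244]
K = P̄·Hᵀ·S⁻¹ = [-69/244; -9/61]
x' = x̄ + K·y = [207/244, -34/61]
P' = (I − K·H)·P̄ = [119/244 -72/61; -72/61 225/61]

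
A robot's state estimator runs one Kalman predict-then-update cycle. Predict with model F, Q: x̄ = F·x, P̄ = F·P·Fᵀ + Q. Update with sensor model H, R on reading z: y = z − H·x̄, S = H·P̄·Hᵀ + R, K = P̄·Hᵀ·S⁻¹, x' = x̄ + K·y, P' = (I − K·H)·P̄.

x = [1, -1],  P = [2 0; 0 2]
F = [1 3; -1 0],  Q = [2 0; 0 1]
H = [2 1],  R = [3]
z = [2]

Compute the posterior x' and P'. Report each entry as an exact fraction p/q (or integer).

x' = [61/43, -93/86]
P' = [64/43 -65/43; -65/43 257/86]

x̄ = F·x = [-2, -1]
P̄ = F·P·Fᵀ + Q = [22 -2; -2 3]
y = z − H·x̄ = [7]
S = H·P̄·Hᵀ + R = [86]
K = P̄·Hᵀ·S⁻¹ = [21/43; -1/86]
x' = x̄ + K·y = [61/43, -93/86]
P' = (I − K·H)·P̄ = [64/43 -65/43; -65/43 257/86]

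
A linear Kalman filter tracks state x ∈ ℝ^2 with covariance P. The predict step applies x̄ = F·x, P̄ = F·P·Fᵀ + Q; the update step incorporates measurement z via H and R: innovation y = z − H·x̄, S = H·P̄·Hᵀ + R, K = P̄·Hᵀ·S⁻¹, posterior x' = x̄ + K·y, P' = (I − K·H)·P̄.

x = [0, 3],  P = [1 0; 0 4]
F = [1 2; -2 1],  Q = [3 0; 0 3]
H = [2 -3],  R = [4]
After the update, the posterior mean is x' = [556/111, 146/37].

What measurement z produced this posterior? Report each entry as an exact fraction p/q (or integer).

z = [-2]

x̄ = F·x = [6, 3]
P̄ = F·P·Fᵀ + Q = [20 6; 6 11]
S = H·P̄·Hᵀ + R = [111]
K = P̄·Hᵀ·S⁻¹ = [22/111; -7/37]
x' − x̄ = [-110/111, 35/37] = K·y
y = (KᵀK)⁻¹·Kᵀ·(x' − x̄) = [-5]
z = y + H·x̄ = [-5] + [3] = [-2]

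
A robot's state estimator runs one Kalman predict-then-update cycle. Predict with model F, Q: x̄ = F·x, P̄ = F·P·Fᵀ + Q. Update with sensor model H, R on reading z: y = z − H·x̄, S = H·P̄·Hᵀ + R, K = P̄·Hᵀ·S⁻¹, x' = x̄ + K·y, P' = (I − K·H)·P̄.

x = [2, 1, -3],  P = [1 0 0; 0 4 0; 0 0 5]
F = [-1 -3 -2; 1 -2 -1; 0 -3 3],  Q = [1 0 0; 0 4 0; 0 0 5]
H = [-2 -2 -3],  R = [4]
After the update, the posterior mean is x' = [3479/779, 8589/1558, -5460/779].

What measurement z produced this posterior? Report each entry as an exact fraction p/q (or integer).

z = [1]

x̄ = F·x = [1, 3, -12]
P̄ = F·P·Fᵀ + Q = [58 33 6; 33 26 9; 6 9 86]
S = H·P̄·Hᵀ + R = [1558]
K = P̄·Hᵀ·S⁻¹ = [-100/779; -145/1558; -144/779]
x' − x̄ = [2700/779, 3915/1558, 3888/779] = K·y
y = (KᵀK)⁻¹·Kᵀ·(x' − x̄) = [-27]
z = y + H·x̄ = [-27] + [28] = [1]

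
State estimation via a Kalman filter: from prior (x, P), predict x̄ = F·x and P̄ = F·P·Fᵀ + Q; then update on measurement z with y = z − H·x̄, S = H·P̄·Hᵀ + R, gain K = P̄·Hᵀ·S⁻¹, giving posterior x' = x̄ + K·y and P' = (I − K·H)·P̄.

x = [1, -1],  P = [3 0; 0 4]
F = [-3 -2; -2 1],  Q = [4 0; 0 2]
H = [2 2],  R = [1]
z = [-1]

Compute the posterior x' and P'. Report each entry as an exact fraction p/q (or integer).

x' = [457/341, -631/341]
P' = [3031/341 -2974/341; -2974/341 3002/341]

x̄ = F·x = [-1, -3]
P̄ = F·P·Fᵀ + Q = [47 10; 10 18]
y = z − H·x̄ = [7]
S = H·P̄·Hᵀ + R = [341]
K = P̄·Hᵀ·S⁻¹ = [114/341; 56/341]
x' = x̄ + K·y = [457/341, -631/341]
P' = (I − K·H)·P̄ = [3031/341 -2974/341; -2974/341 3002/341]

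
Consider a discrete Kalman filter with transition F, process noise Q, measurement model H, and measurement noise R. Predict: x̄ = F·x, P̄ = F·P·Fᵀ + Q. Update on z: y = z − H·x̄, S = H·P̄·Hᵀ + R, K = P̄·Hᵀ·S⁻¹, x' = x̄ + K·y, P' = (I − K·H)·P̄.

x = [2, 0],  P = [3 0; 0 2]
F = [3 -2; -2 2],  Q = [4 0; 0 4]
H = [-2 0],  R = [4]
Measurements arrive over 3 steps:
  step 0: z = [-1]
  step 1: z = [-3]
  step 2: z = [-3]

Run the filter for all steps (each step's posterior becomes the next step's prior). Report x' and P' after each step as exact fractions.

step 0: x' = [51/80, -17/40], P' = [39/40 -13/20; -13/20 71/10]
step 1: x' = [3049/1999, -2190/1999], P' = [1959/1999 -1630/1999; -1630/1999 16536/1999]
step 2: x' = [361047/226660, -97903/113330], P' = [111331/113330 -47099/56665; -47099/56665 473962/56665]

step 0: x̄ = F·x = [6, -4]
step 0: P̄ = F·P·Fᵀ + Q = [39 -26; -26 24]
step 0: y = z − H·x̄ = [11]
step 0: S = H·P̄·Hᵀ + R = [160]
step 0: K = P̄·Hᵀ·S⁻¹ = [-39/80; 13/40]
step 0: x' = x̄ + K·y = [51/80, -17/40]
step 0: P' = (I − K·H)·P̄ = [39/40 -13/20; -13/20 71/10]
step 1: x̄ = F·x = [221/80, -17/8]
step 1: P̄ = F·P·Fᵀ + Q = [1959/40 -163/4; -163/4 83/2]
step 1: y = z − H·x̄ = [101/40]
step 1: S = H·P̄·Hᵀ + R = [1999/10]
step 1: K = P̄·Hᵀ·S⁻¹ = [-1959/3998; 815/1999]
step 1: x' = x̄ + K·y = [3049/1999, -2190/1999]
step 1: P' = (I − K·H)·P̄ = [1959/1999 -1630/1999; -1630/1999 16536/1999]
step 2: x̄ = F·x = [13527/1999, -10478/1999]
step 2: P̄ = F·P·Fᵀ + Q = [111331/1999 -94198/1999; -94198/1999 95016/1999]
step 2: y = z − H·x̄ = [21057/1999]
step 2: S = H·P̄·Hᵀ + R = [453320/1999]
step 2: K = P̄·Hᵀ·S⁻¹ = [-111331/226660; 47099/113330]
step 2: x' = x̄ + K·y = [361047/226660, -97903/113330]
step 2: P' = (I − K·H)·P̄ = [111331/113330 -47099/56665; -47099/56665 473962/56665]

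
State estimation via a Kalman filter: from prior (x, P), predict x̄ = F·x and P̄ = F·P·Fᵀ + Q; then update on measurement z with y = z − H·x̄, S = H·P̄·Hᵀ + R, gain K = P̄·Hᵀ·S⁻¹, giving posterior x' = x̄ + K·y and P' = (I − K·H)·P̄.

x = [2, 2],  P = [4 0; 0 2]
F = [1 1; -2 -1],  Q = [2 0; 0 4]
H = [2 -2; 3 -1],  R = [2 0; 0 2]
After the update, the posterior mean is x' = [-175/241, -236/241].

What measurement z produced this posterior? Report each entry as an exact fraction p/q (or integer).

x̄ = F·x = [4, -6]
P̄ = F·P·Fᵀ + Q = [8 -10; -10 22]
S = H·P̄·Hᵀ + R = [202 172; 172 156]
K = P̄·Hᵀ·S⁻¹ = [-29/241 169/482; -130/241 63/241]
x' − x̄ = [-1139/241, 1210/241] = K·y
y = (KᵀK)⁻¹·Kᵀ·(x' − x̄) = [-19, -20]
z = y + H·x̄ = [-19, -20] + [20, 18] = [1, -2]

z = [1, -2]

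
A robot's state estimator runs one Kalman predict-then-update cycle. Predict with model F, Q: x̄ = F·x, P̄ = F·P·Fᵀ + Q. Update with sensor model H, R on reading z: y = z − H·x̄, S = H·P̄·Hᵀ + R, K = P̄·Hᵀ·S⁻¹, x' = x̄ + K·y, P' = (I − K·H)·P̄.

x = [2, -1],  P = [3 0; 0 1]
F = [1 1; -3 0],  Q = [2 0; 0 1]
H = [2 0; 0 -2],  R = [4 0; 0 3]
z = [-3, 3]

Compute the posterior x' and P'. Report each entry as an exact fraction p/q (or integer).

x' = [-596/481, -1497/962]
P' = [366/481 -27/481; -27/481 345/481]

x̄ = F·x = [1, -6]
P̄ = F·P·Fᵀ + Q = [6 -9; -9 28]
y = z − H·x̄ = [-5, -9]
S = H·P̄·Hᵀ + R = [28 36; 36 115]
K = P̄·Hᵀ·S⁻¹ = [183/481 18/481; -27/962 -230/481]
x' = x̄ + K·y = [-596/481, -1497/962]
P' = (I − K·H)·P̄ = [366/481 -27/481; -27/481 345/481]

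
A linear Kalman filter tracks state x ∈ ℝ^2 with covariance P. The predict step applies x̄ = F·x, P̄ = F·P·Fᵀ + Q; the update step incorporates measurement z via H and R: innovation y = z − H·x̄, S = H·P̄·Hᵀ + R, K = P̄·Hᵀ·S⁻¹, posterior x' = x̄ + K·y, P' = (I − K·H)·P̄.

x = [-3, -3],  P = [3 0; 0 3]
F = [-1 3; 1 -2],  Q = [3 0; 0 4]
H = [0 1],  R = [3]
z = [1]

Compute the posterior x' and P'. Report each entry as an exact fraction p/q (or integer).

x' = [-45/11, 14/11]
P' = [285/22 -63/22; -63/22 57/22]

x̄ = F·x = [-6, 3]
P̄ = F·P·Fᵀ + Q = [33 -21; -21 19]
y = z − H·x̄ = [-2]
S = H·P̄·Hᵀ + R = [22]
K = P̄·Hᵀ·S⁻¹ = [-21/22; 19/22]
x' = x̄ + K·y = [-45/11, 14/11]
P' = (I − K·H)·P̄ = [285/22 -63/22; -63/22 57/22]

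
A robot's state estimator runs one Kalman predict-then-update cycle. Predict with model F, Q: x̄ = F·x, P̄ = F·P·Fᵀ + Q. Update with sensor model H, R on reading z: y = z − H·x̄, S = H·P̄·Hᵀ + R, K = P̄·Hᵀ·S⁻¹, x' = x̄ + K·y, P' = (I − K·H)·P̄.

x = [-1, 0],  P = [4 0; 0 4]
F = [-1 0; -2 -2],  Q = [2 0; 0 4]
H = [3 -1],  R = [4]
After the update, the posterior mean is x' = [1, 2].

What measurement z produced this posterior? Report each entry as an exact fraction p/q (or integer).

x̄ = F·x = [1, 2]
P̄ = F·P·Fᵀ + Q = [6 8; 8 36]
S = H·P̄·Hᵀ + R = [46]
K = P̄·Hᵀ·S⁻¹ = [5/23; -6/23]
x' − x̄ = [0, 0] = K·y
y = (KᵀK)⁻¹·Kᵀ·(x' − x̄) = [0]
z = y + H·x̄ = [0] + [1] = [1]

z = [1]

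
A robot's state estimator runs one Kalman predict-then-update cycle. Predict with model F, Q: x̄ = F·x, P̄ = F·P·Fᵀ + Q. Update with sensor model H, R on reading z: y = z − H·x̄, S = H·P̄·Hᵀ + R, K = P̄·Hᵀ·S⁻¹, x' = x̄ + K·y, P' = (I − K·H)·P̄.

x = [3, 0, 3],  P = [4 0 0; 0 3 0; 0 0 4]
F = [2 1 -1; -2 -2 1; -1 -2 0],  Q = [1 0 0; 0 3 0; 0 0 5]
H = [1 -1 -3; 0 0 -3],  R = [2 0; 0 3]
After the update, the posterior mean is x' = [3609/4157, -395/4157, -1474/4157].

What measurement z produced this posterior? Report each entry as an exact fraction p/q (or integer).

z = [2, 1]

x̄ = F·x = [3, -3, -3]
P̄ = F·P·Fᵀ + Q = [24 -26 -14; -26 35 20; -14 20 21]
S = H·P̄·Hᵀ + R = [506 291; 291 192]
K = P̄·Hᵀ·S⁻¹ = [1814/4157 -1840/4157; -1924/4157 1617/4157; -97/4157 -1217/4157]
x' − x̄ = [-8862/4157, 12076/4157, 10997/4157] = K·y
y = (KᵀK)⁻¹·Kᵀ·(x' − x̄) = [-13, -8]
z = y + H·x̄ = [-13, -8] + [15, 9] = [2, 1]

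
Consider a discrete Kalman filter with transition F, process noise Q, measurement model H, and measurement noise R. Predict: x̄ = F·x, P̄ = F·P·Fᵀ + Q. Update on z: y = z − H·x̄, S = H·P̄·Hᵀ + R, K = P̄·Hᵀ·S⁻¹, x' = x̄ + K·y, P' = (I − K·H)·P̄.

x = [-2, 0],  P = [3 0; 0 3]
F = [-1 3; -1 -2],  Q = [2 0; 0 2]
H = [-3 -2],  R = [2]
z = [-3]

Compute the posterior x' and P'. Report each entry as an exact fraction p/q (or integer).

x' = [-53/89, 433/178]
P' = [670/89 -972/89; -972/89 2905/178]

x̄ = F·x = [2, 2]
P̄ = F·P·Fᵀ + Q = [32 -15; -15 17]
y = z − H·x̄ = [7]
S = H·P̄·Hᵀ + R = [178]
K = P̄·Hᵀ·S⁻¹ = [-33/89; 11/178]
x' = x̄ + K·y = [-53/89, 433/178]
P' = (I − K·H)·P̄ = [670/89 -972/89; -972/89 2905/178]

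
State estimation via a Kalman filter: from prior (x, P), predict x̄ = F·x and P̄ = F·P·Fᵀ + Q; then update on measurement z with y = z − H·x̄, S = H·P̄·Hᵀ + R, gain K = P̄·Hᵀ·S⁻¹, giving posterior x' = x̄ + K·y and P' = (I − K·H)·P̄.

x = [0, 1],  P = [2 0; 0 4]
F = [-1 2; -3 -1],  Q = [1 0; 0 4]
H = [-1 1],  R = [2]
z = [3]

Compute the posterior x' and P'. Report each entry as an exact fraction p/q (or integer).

x̄ = F·x = [2, -1]
P̄ = F·P·Fᵀ + Q = [19 -2; -2 26]
y = z − H·x̄ = [6]
S = H·P̄·Hᵀ + R = [51]
K = P̄·Hᵀ·S⁻¹ = [-7/17; 28/51]
x' = x̄ + K·y = [-8/17, 39/17]
P' = (I − K·H)·P̄ = [176/17 162/17; 162/17 542/51]

x' = [-8/17, 39/17]
P' = [176/17 162/17; 162/17 542/51]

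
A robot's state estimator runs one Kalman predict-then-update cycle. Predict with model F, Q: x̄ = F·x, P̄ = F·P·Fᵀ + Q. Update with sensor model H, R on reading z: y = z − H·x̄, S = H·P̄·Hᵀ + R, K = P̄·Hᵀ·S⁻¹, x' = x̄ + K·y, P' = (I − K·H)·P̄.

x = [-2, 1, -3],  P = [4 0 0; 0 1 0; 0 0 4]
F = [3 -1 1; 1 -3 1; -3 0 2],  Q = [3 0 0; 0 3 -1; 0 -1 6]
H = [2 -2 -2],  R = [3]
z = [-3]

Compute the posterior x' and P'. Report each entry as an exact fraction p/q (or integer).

x̄ = F·x = [-10, -8, 0]
P̄ = F·P·Fᵀ + Q = [44 19 -28; 19 20 -5; -28 -5 58]
y = z − H·x̄ = [1]
S = H·P̄·Hᵀ + R = [523]
K = P̄·Hᵀ·S⁻¹ = [106/523; 8/523; -162/523]
x' = x̄ + K·y = [-5124/523, -4176/523, -162/523]
P' = (I − K·H)·P̄ = [11776/523 9089/523 2528/523; 9089/523 10396/523 -1319/523; 2528/523 -1319/523 4090/523]

x' = [-5124/523, -4176/523, -162/523]
P' = [11776/523 9089/523 2528/523; 9089/523 10396/523 -1319/523; 2528/523 -1319/523 4090/523]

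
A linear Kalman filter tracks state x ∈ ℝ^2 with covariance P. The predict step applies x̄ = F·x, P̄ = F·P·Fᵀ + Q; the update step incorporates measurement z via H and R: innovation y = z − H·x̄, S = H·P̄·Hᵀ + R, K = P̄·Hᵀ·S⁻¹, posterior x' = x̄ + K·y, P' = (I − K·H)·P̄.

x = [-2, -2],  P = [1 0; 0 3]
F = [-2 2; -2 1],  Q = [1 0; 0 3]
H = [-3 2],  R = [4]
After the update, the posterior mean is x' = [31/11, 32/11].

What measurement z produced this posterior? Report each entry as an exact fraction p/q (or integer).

z = [-3]

x̄ = F·x = [0, 2]
P̄ = F·P·Fᵀ + Q = [17 10; 10 10]
S = H·P̄·Hᵀ + R = [77]
K = P̄·Hᵀ·S⁻¹ = [-31/77; -10/77]
x' − x̄ = [31/11, 10/11] = K·y
y = (KᵀK)⁻¹·Kᵀ·(x' − x̄) = [-7]
z = y + H·x̄ = [-7] + [4] = [-3]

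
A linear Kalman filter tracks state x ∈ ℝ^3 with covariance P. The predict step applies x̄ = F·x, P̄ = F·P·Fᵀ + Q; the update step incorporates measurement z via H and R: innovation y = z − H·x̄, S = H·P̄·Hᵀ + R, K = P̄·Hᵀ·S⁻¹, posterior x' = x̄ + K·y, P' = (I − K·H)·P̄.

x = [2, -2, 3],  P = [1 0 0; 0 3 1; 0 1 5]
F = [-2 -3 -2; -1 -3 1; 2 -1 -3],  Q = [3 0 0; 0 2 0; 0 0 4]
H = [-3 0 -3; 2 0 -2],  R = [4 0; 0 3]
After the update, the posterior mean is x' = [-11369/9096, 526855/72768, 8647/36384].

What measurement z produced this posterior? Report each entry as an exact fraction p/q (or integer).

x̄ = F·x = [-4, 7, -3]
P̄ = F·P·Fᵀ + Q = [66 22 46; 22 29 0; 46 0 62]
S = H·P̄·Hᵀ + R = [1984 -24; -24 147]
K = P̄·Hᵀ·S⁻¹ = [-1009/6064 557/2274; -1441/48512 5357/18192; -4033/24256 -2227/9096]
x' − x̄ = [25015/9096, 17479/72768, 117799/36384] = K·y
y = (KᵀK)⁻¹·Kᵀ·(x' − x̄) = [-18, -1]
z = y + H·x̄ = [-18, -1] + [21, -2] = [3, -3]

z = [3, -3]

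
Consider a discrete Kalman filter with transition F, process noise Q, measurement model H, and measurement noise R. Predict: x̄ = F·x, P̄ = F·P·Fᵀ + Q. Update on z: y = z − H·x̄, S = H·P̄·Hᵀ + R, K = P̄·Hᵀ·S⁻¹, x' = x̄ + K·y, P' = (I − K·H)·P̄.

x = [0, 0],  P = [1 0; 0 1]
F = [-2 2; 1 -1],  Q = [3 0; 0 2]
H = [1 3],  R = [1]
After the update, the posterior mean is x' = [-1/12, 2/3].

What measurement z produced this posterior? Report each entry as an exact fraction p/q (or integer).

x̄ = F·x = [0, 0]
P̄ = F·P·Fᵀ + Q = [11 -4; -4 4]
S = H·P̄·Hᵀ + R = [24]
K = P̄·Hᵀ·S⁻¹ = [-1/24; 1/3]
x' − x̄ = [-1/12, 2/3] = K·y
y = (KᵀK)⁻¹·Kᵀ·(x' − x̄) = [2]
z = y + H·x̄ = [2] + [0] = [2]

z = [2]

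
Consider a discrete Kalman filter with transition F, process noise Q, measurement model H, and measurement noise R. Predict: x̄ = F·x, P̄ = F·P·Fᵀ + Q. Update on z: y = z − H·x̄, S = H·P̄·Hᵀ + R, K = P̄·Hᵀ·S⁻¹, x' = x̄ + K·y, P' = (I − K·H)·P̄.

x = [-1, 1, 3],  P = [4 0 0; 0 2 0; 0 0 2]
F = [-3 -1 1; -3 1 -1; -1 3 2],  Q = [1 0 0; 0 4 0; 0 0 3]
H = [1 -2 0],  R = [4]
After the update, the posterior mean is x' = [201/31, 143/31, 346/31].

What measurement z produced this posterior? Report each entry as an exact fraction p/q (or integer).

x̄ = F·x = [5, 1, 10]
P̄ = F·P·Fᵀ + Q = [41 32 10; 32 44 14; 10 14 33]
S = H·P̄·Hᵀ + R = [93]
K = P̄·Hᵀ·S⁻¹ = [-23/93; -56/93; -6/31]
x' − x̄ = [46/31, 112/31, 36/31] = K·y
y = (KᵀK)⁻¹·Kᵀ·(x' − x̄) = [-6]
z = y + H·x̄ = [-6] + [3] = [-3]

z = [-3]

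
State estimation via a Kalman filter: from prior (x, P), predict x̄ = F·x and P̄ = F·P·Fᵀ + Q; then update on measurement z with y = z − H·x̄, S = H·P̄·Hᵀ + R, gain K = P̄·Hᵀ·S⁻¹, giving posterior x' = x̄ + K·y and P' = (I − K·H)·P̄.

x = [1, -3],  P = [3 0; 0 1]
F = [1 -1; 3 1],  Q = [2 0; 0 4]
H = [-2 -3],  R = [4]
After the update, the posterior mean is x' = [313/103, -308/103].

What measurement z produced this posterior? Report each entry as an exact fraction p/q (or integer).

z = [3]

x̄ = F·x = [4, 0]
P̄ = F·P·Fᵀ + Q = [6 8; 8 32]
S = H·P̄·Hᵀ + R = [412]
K = P̄·Hᵀ·S⁻¹ = [-9/103; -28/103]
x' − x̄ = [-99/103, -308/103] = K·y
y = (KᵀK)⁻¹·Kᵀ·(x' − x̄) = [11]
z = y + H·x̄ = [11] + [-8] = [3]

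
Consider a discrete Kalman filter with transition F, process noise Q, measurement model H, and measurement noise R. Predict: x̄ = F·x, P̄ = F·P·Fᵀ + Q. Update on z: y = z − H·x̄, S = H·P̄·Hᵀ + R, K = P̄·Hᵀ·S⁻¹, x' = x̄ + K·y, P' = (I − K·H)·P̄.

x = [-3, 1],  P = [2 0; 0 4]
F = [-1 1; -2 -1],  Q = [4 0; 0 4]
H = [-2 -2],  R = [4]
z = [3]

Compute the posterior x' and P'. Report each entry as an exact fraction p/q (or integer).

x̄ = F·x = [4, 5]
P̄ = F·P·Fᵀ + Q = [10 0; 0 16]
y = z − H·x̄ = [21]
S = H·P̄·Hᵀ + R = [108]
K = P̄·Hᵀ·S⁻¹ = [-5/27; -8/27]
x' = x̄ + K·y = [1/9, -11/9]
P' = (I − K·H)·P̄ = [170/27 -160/27; -160/27 176/27]

x' = [1/9, -11/9]
P' = [170/27 -160/27; -160/27 176/27]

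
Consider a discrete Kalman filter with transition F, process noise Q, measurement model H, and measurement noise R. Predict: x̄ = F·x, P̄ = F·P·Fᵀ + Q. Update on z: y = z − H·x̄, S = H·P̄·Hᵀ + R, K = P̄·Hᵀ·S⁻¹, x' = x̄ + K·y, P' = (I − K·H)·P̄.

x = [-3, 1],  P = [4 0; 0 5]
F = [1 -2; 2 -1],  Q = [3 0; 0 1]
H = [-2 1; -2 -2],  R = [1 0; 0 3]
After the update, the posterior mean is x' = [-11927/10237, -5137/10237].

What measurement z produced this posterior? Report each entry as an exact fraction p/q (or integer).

z = [2, 3]

x̄ = F·x = [-5, -7]
P̄ = F·P·Fᵀ + Q = [27 18; 18 22]
S = H·P̄·Hᵀ + R = [59 100; 100 343]
K = P̄·Hᵀ·S⁻¹ = [-3348/10237 -1710/10237; 3198/10237 -3320/10237]
x' − x̄ = [39258/10237, 66522/10237] = K·y
y = (KᵀK)⁻¹·Kᵀ·(x' − x̄) = [-1, -21]
z = y + H·x̄ = [-1, -21] + [3, 24] = [2, 3]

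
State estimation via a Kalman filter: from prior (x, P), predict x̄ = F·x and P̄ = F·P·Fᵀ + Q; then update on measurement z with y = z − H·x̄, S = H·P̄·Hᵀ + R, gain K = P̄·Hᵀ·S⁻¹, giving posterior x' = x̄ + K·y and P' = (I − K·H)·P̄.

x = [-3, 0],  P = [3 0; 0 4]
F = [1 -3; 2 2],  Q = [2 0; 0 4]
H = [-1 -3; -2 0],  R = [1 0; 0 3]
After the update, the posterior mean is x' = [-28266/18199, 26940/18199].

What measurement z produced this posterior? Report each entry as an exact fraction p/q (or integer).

x̄ = F·x = [-3, -6]
P̄ = F·P·Fᵀ + Q = [41 -18; -18 32]
S = H·P̄·Hᵀ + R = [222 -26; -26 167]
K = P̄·Hᵀ·S⁻¹ = [39/36398 -8933/18199; -6045/18199 2982/18199]
x' − x̄ = [26331/18199, 136134/18199] = K·y
y = (KᵀK)⁻¹·Kᵀ·(x' − x̄) = [-24, -3]
z = y + H·x̄ = [-24, -3] + [21, 6] = [-3, 3]

z = [-3, 3]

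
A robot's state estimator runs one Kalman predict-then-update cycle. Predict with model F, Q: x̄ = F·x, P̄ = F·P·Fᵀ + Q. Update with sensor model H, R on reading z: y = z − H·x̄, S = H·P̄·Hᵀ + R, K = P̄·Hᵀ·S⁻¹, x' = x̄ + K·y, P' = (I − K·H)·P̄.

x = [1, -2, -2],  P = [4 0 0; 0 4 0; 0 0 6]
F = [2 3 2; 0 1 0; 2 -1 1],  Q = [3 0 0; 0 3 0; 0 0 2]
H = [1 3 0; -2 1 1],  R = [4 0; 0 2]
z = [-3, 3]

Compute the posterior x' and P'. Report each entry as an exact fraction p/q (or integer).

x̄ = F·x = [-8, -2, 2]
P̄ = F·P·Fᵀ + Q = [79 12 16; 12 7 -4; 16 -4 28]
y = z − H·x̄ = [11, -13]
S = H·P̄·Hᵀ + R = [218 -193; -193 233]
K = P̄·Hᵀ·S⁻¹ = [341/2709 -1229/2709; 404/1505 199/1505; -68/1505 -108/1505]
x' = x̄ + K·y = [-216/301, -1153/1505, 3666/1505]
P' = (I − K·H)·P̄ = [15026/2709 -506/301 3572/301; -506/301 1382/1505 -6044/1505; 3572/301 -6044/1505 41548/1505]

x' = [-216/301, -1153/1505, 3666/1505]
P' = [15026/2709 -506/301 3572/301; -506/301 1382/1505 -6044/1505; 3572/301 -6044/1505 41548/1505]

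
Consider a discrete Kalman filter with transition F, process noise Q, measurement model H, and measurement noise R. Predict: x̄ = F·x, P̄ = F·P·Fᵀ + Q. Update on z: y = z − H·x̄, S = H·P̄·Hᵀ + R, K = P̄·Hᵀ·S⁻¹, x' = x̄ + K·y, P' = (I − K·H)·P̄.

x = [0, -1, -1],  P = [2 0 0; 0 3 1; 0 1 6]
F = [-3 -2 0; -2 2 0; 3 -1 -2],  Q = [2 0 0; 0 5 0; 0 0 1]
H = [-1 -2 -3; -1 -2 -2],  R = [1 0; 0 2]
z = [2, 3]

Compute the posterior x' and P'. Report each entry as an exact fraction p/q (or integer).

x̄ = F·x = [2, -2, 3]
P̄ = F·P·Fᵀ + Q = [32 0 -8; 0 25 -22; -8 -22 50]
y = z − H·x̄ = [9, 7]
S = H·P̄·Hᵀ + R = [271 172; 172 126]
K = P̄·Hᵀ·S⁻¹ = [872/2281 -1480/2281; 1524/2281 -2189/2281; -2046/2281 1924/2281]
x' = x̄ + K·y = [2050/2281, -6169/2281, 1897/2281]
P' = (I − K·H)·P̄ = [56288/2281 -22832/2281 -3832/2281; -22832/2281 19507/2281 -5902/2281; -3832/2281 -5902/2281 5894/2281]

x' = [2050/2281, -6169/2281, 1897/2281]
P' = [56288/2281 -22832/2281 -3832/2281; -22832/2281 19507/2281 -5902/2281; -3832/2281 -5902/2281 5894/2281]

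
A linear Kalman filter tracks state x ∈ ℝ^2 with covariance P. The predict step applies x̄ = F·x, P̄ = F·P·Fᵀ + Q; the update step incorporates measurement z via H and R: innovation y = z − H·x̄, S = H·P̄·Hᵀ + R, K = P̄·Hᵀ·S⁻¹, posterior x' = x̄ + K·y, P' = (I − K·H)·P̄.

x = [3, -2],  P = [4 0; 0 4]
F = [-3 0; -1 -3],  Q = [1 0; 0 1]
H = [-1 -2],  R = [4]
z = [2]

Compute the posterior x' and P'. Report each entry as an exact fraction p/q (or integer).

x̄ = F·x = [-9, 3]
P̄ = F·P·Fᵀ + Q = [37 12; 12 41]
y = z − H·x̄ = [-1]
S = H·P̄·Hᵀ + R = [253]
K = P̄·Hᵀ·S⁻¹ = [-61/253; -94/253]
x' = x̄ + K·y = [-2216/253, 853/253]
P' = (I − K·H)·P̄ = [5640/253 -2698/253; -2698/253 1537/253]

x' = [-2216/253, 853/253]
P' = [5640/253 -2698/253; -2698/253 1537/253]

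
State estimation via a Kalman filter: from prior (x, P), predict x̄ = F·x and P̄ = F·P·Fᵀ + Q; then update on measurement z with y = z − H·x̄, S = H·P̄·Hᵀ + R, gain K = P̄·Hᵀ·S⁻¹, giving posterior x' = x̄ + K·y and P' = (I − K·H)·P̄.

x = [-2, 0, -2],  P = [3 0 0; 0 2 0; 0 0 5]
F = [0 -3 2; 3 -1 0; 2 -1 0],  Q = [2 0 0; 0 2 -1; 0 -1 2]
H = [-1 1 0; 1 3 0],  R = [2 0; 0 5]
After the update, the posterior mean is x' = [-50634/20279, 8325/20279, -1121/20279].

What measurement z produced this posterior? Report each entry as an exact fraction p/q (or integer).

x̄ = F·x = [-4, -6, -4]
P̄ = F·P·Fᵀ + Q = [40 6 6; 6 31 19; 6 19 16]
S = H·P̄·Hᵀ + R = [61 41; 41 360]
K = P̄·Hᵀ·S⁻¹ = [-14618/20279 4932/20279; 4941/20279 5014/20279; 2097/20279 3310/20279]
x' − x̄ = [30482/20279, 129999/20279, 79995/20279] = K·y
y = (KᵀK)⁻¹·Kᵀ·(x' − x̄) = [5, 21]
z = y + H·x̄ = [5, 21] + [-2, -22] = [3, -1]

z = [3, -1]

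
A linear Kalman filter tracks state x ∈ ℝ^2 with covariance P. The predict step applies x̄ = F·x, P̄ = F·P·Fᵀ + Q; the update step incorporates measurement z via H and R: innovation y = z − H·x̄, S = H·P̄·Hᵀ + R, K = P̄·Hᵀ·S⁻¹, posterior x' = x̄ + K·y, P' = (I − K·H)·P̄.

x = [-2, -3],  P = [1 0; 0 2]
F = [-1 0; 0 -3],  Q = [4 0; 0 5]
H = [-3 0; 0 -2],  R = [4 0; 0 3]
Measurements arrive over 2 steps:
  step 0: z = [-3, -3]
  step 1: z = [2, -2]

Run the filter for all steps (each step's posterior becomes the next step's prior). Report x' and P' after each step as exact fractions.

step 0: x' = [53/49, 33/19], P' = [20/49 0; 0 69/95]
step 1: x' = [-377/535, 2899/4669], P' = [216/535 0; 0 3288/4669]

step 0: x̄ = F·x = [2, 9]
step 0: P̄ = F·P·Fᵀ + Q = [5 0; 0 23]
step 0: y = z − H·x̄ = [3, 15]
step 0: S = H·P̄·Hᵀ + R = [49 0; 0 95]
step 0: K = P̄·Hᵀ·S⁻¹ = [-15/49 0; 0 -46/95]
step 0: x' = x̄ + K·y = [53/49, 33/19]
step 0: P' = (I − K·H)·P̄ = [20/49 0; 0 69/95]
step 1: x̄ = F·x = [-53/49, -99/19]
step 1: P̄ = F·P·Fᵀ + Q = [216/49 0; 0 1096/95]
step 1: y = z − H·x̄ = [-61/49, -236/19]
step 1: S = H·P̄·Hᵀ + R = [2140/49 0; 0 4669/95]
step 1: K = P̄·Hᵀ·S⁻¹ = [-162/535 0; 0 -2192/4669]
step 1: x' = x̄ + K·y = [-377/535, 2899/4669]
step 1: P' = (I − K·H)·P̄ = [216/535 0; 0 3288/4669]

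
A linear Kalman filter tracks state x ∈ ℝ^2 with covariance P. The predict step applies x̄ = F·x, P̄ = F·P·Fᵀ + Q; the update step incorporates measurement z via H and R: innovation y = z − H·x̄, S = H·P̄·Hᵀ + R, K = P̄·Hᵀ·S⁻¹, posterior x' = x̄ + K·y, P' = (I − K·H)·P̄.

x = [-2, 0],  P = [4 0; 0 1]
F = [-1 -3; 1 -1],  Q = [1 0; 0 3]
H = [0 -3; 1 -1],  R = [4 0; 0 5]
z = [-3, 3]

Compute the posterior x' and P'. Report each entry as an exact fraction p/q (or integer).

x̄ = F·x = [2, -2]
P̄ = F·P·Fᵀ + Q = [14 -1; -1 8]
y = z − H·x̄ = [-9, -1]
S = H·P̄·Hᵀ + R = [76 27; 27 29]
K = P̄·Hᵀ·S⁻¹ = [-318/1475 1059/1475; -453/1475 -36/1475]
x' = x̄ + K·y = [4753/1475, 1163/1475]
P' = (I − K·H)·P̄ = [5719/1475 424/1475; 424/1475 604/1475]

x' = [4753/1475, 1163/1475]
P' = [5719/1475 424/1475; 424/1475 604/1475]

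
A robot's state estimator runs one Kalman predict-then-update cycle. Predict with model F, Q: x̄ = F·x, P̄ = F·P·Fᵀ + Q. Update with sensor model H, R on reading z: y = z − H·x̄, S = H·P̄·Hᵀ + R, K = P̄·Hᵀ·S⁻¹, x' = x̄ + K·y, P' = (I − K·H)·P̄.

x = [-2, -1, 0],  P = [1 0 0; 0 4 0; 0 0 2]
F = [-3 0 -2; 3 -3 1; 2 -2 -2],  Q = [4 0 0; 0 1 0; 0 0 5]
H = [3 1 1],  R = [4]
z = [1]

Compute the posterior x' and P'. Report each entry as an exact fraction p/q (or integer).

x' = [18/5, -60/13, -5]
P' = [53/5 -20 -11; -20 2251/52 69/4; -11 69/4 67/4]

x̄ = F·x = [6, -3, -2]
P̄ = F·P·Fᵀ + Q = [21 -13 2; -13 48 26; 2 26 33]
y = z − H·x̄ = [-12]
S = H·P̄·Hᵀ + R = [260]
K = P̄·Hᵀ·S⁻¹ = [1/5; 7/52; 1/4]
x' = x̄ + K·y = [18/5, -60/13, -5]
P' = (I − K·H)·P̄ = [53/5 -20 -11; -20 2251/52 69/4; -11 69/4 67/4]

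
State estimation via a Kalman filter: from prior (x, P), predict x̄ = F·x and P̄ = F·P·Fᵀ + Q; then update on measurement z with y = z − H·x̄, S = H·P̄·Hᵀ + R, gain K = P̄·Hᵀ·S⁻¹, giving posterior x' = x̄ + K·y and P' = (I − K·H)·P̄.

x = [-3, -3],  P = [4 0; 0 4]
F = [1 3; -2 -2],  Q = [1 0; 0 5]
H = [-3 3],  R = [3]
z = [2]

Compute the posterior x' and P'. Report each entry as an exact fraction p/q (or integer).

x' = [-2/61, 42/61]
P' = [1520/427 1447/427; 1447/427 1516/427]

x̄ = F·x = [-12, 12]
P̄ = F·P·Fᵀ + Q = [41 -32; -32 37]
y = z − H·x̄ = [-70]
S = H·P̄·Hᵀ + R = [1281]
K = P̄·Hᵀ·S⁻¹ = [-73/427; 69/427]
x' = x̄ + K·y = [-2/61, 42/61]
P' = (I − K·H)·P̄ = [1520/427 1447/427; 1447/427 1516/427]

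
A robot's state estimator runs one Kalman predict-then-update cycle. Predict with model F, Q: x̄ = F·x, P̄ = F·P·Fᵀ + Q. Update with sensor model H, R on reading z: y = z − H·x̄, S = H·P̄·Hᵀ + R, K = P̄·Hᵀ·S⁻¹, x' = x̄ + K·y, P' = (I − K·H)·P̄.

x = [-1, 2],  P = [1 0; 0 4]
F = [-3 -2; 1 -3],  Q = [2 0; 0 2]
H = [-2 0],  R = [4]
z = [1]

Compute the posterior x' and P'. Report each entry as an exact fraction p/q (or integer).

x̄ = F·x = [-1, -7]
P̄ = F·P·Fᵀ + Q = [27 21; 21 39]
y = z − H·x̄ = [-1]
S = H·P̄·Hᵀ + R = [112]
K = P̄·Hᵀ·S⁻¹ = [-27/56; -3/8]
x' = x̄ + K·y = [-29/56, -53/8]
P' = (I − K·H)·P̄ = [27/28 3/4; 3/4 93/4]

x' = [-29/56, -53/8]
P' = [27/28 3/4; 3/4 93/4]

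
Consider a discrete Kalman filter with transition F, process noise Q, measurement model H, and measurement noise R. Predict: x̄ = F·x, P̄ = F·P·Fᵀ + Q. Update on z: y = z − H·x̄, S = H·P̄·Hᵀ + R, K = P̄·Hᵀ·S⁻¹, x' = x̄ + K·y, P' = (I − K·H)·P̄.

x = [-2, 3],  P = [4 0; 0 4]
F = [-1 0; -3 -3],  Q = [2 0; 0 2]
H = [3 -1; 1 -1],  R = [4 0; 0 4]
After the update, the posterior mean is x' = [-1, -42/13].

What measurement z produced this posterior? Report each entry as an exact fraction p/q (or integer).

z = [-1, 3]

x̄ = F·x = [2, -3]
P̄ = F·P·Fᵀ + Q = [6 12; 12 74]
S = H·P̄·Hᵀ + R = [60 44; 44 60]
K = P̄·Hᵀ·S⁻¹ = [3/8 -3/8; 7/26 -16/13]
x' − x̄ = [-3, -3/13] = K·y
y = (KᵀK)⁻¹·Kᵀ·(x' − x̄) = [-10, -2]
z = y + H·x̄ = [-10, -2] + [9, 5] = [-1, 3]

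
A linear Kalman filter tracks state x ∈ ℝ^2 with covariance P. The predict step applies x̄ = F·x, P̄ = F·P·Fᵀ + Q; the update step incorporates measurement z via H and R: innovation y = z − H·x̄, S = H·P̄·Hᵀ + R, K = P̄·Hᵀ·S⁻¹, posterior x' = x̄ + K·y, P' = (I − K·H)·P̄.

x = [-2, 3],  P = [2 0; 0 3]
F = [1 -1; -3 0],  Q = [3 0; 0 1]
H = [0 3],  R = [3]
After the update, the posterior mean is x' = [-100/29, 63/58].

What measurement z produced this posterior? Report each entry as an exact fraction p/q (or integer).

z = [3]

x̄ = F·x = [-5, 6]
P̄ = F·P·Fᵀ + Q = [8 -6; -6 19]
S = H·P̄·Hᵀ + R = [174]
K = P̄·Hᵀ·S⁻¹ = [-3/29; 19/58]
x' − x̄ = [45/29, -285/58] = K·y
y = (KᵀK)⁻¹·Kᵀ·(x' − x̄) = [-15]
z = y + H·x̄ = [-15] + [18] = [3]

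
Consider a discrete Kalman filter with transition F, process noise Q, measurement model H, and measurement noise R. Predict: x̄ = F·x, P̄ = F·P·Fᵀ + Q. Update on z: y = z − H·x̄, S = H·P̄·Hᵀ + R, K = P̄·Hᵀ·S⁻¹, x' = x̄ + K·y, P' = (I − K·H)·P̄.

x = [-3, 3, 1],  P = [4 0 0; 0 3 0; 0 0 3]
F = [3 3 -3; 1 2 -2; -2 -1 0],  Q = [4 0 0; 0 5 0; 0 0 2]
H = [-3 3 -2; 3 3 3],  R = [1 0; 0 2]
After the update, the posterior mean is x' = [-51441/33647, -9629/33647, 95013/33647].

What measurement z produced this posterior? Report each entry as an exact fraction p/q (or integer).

x̄ = F·x = [-3, 1, 3]
P̄ = F·P·Fᵀ + Q = [94 48 -33; 48 33 -14; -33 -14 21]
S = H·P̄·Hᵀ + R = [136 -222; -222 1352]
K = P̄·Hᵀ·S⁻¹ = [-12375/67294 7122/33647; 10819/67294 11781/67294; 741/33647 -3639/67294]
x' − x̄ = [49500/33647, -43276/33647, -5928/33647] = K·y
y = (KᵀK)⁻¹·Kᵀ·(x' − x̄) = [-8, 0]
z = y + H·x̄ = [-8, 0] + [6, 3] = [-2, 3]

z = [-2, 3]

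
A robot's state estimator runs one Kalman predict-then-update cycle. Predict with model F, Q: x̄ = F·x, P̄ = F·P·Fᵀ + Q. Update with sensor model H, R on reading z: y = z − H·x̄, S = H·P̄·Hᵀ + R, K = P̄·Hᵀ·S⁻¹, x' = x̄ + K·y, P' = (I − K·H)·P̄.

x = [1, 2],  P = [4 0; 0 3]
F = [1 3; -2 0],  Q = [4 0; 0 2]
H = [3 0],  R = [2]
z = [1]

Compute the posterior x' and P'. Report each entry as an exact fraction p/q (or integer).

x̄ = F·x = [7, -2]
P̄ = F·P·Fᵀ + Q = [35 -8; -8 18]
y = z − H·x̄ = [-20]
S = H·P̄·Hᵀ + R = [317]
K = P̄·Hᵀ·S⁻¹ = [105/317; -24/317]
x' = x̄ + K·y = [119/317, -154/317]
P' = (I − K·H)·P̄ = [70/317 -16/317; -16/317 5130/317]

x' = [119/317, -154/317]
P' = [70/317 -16/317; -16/317 5130/317]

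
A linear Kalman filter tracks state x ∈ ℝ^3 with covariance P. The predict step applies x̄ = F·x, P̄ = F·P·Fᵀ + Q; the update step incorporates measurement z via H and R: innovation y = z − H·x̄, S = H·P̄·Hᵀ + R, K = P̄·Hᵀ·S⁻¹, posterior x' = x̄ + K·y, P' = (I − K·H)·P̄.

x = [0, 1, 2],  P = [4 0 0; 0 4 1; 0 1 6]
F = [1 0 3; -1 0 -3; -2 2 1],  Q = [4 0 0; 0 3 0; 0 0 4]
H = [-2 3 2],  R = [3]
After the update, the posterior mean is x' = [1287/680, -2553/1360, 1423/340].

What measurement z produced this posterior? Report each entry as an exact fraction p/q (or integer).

x̄ = F·x = [6, -6, 4]
P̄ = F·P·Fᵀ + Q = [62 -58 16; -58 61 -16; 16 -16 46]
S = H·P̄·Hᵀ + R = [1360]
K = P̄·Hᵀ·S⁻¹ = [-133/680; 267/1360; 3/340]
x' − x̄ = [-2793/680, 5607/1360, 63/340] = K·y
y = (KᵀK)⁻¹·Kᵀ·(x' − x̄) = [21]
z = y + H·x̄ = [21] + [-22] = [-1]

z = [-1]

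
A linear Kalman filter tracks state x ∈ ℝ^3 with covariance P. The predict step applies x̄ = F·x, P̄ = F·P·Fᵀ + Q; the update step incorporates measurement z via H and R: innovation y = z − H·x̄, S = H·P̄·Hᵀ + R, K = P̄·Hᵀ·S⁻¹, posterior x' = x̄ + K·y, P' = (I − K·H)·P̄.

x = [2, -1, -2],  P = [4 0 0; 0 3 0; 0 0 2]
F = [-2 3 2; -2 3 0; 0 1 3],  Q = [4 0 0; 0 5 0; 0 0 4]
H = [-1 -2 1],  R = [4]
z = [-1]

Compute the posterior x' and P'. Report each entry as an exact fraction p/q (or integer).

x̄ = F·x = [-11, -7, -7]
P̄ = F·P·Fᵀ + Q = [55 43 21; 43 48 9; 21 9 25]
y = z − H·x̄ = [-19]
S = H·P̄·Hᵀ + R = [370]
K = P̄·Hᵀ·S⁻¹ = [-12/37; -13/37; -7/185]
x' = x̄ + K·y = [-179/37, -12/37, -1162/185]
P' = (I − K·H)·P̄ = [595/37 31/37 609/37; 31/37 86/37 151/37; 609/37 151/37 4527/185]

x' = [-179/37, -12/37, -1162/185]
P' = [595/37 31/37 609/37; 31/37 86/37 151/37; 609/37 151/37 4527/185]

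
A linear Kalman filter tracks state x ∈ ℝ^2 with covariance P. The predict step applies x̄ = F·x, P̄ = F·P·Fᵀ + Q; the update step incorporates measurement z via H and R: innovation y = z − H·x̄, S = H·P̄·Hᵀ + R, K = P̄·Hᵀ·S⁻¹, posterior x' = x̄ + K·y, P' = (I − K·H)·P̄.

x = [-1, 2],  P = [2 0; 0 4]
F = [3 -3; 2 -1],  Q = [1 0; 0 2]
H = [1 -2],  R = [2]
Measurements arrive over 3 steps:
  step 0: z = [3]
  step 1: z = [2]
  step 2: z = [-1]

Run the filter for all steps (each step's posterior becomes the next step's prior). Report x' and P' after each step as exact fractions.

step 0: x̄ = F·x = [-9, -4]
step 0: P̄ = F·P·Fᵀ + Q = [55 24; 24 14]
step 0: y = z − H·x̄ = [4]
step 0: S = H·P̄·Hᵀ + R = [17]
step 0: K = P̄·Hᵀ·S⁻¹ = [7/17; -4/17]
step 0: x' = x̄ + K·y = [-125/17, -84/17]
step 0: P' = (I − K·H)·P̄ = [886/17 436/17; 436/17 222/17]
step 1: x̄ = F·x = [-123/17, -166/17]
step 1: P̄ = F·P·Fᵀ + Q = [2141/17 2058/17; 2058/17 2056/17]
step 1: y = z − H·x̄ = [-175/17]
step 1: S = H·P̄·Hᵀ + R = [2167/17]
step 1: K = P̄·Hᵀ·S⁻¹ = [-1975/2167; -2054/2167]
step 1: x' = x̄ + K·y = [4652/2167, -16/2167]
step 1: P' = (I − K·H)·P̄ = [43466/2167 23708/2167; 23708/2167 13908/2167]
step 2: x̄ = F·x = [14004/2167, 9320/2167]
step 2: P̄ = F·P·Fᵀ + Q = [91789/2167 89148/2167; 89148/2167 97274/2167]
step 2: y = z − H·x̄ = [2469/2167]
step 2: S = H·P̄·Hᵀ + R = [128627/2167]
step 2: K = P̄·Hᵀ·S⁻¹ = [-86507/128627; -105400/128627]
step 2: x' = x̄ + K·y = [732675/128627, 433120/128627]
step 2: P' = (I − K·H)·P̄ = [1994962/128627 1083988/128627; 1083988/128627 647394/128627]

step 0: x' = [-125/17, -84/17], P' = [886/17 436/17; 436/17 222/17]
step 1: x' = [4652/2167, -16/2167], P' = [43466/2167 23708/2167; 23708/2167 13908/2167]
step 2: x' = [732675/128627, 433120/128627], P' = [1994962/128627 1083988/128627; 1083988/128627 647394/128627]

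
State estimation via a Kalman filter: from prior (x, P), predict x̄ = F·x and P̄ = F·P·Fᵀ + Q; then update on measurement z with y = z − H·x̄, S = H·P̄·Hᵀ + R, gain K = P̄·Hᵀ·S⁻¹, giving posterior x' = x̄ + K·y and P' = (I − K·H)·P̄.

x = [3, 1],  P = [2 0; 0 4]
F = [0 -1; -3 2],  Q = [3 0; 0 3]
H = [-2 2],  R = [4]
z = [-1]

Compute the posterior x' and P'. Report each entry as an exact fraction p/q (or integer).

x̄ = F·x = [-1, -7]
P̄ = F·P·Fᵀ + Q = [7 -8; -8 37]
y = z − H·x̄ = [11]
S = H·P̄·Hᵀ + R = [244]
K = P̄·Hᵀ·S⁻¹ = [-15/122; 45/122]
x' = x̄ + K·y = [-287/122, -359/122]
P' = (I − K·H)·P̄ = [202/61 187/61; 187/61 232/61]

x' = [-287/122, -359/122]
P' = [202/61 187/61; 187/61 232/61]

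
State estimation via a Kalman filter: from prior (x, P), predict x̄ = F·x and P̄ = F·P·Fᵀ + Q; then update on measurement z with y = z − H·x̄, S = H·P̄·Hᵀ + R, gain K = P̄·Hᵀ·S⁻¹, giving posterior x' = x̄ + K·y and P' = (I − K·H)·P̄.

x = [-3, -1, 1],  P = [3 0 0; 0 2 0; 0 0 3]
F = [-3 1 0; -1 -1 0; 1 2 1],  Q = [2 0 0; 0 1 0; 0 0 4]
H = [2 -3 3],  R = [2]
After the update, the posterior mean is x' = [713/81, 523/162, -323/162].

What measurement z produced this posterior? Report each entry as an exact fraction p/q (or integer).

x̄ = F·x = [8, 4, -4]
P̄ = F·P·Fᵀ + Q = [31 7 -5; 7 6 -7; -5 -7 18]
S = H·P̄·Hᵀ + R = [324]
K = P̄·Hᵀ·S⁻¹ = [13/162; -25/324; 65/324]
x' − x̄ = [65/81, -125/162, 325/162] = K·y
y = (KᵀK)⁻¹·Kᵀ·(x' − x̄) = [10]
z = y + H·x̄ = [10] + [-8] = [2]

z = [2]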